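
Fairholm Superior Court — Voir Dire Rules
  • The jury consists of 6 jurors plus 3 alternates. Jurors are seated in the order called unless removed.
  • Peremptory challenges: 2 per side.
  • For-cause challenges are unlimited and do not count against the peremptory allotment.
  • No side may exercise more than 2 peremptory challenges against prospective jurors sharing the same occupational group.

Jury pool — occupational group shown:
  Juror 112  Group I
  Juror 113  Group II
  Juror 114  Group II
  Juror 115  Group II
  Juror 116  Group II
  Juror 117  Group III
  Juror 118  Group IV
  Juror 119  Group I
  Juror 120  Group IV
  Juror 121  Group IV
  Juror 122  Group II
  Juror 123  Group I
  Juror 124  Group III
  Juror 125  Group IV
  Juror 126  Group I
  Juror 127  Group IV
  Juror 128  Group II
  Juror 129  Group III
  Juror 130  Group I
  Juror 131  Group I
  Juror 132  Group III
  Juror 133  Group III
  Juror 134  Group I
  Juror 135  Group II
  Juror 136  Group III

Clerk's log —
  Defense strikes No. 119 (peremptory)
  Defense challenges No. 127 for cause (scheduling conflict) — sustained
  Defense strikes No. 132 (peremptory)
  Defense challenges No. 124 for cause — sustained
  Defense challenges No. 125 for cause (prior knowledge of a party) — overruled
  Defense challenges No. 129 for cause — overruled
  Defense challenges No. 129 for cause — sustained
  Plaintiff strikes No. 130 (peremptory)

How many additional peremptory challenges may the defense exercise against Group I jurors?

Defense peremptories so far: #119, #132 — 2 of 2 used, 0 left overall.
Against Group I: #119 — 1 used; per-group cap 2 leaves 1.
Binding limit: min(0, 1) = 0.

0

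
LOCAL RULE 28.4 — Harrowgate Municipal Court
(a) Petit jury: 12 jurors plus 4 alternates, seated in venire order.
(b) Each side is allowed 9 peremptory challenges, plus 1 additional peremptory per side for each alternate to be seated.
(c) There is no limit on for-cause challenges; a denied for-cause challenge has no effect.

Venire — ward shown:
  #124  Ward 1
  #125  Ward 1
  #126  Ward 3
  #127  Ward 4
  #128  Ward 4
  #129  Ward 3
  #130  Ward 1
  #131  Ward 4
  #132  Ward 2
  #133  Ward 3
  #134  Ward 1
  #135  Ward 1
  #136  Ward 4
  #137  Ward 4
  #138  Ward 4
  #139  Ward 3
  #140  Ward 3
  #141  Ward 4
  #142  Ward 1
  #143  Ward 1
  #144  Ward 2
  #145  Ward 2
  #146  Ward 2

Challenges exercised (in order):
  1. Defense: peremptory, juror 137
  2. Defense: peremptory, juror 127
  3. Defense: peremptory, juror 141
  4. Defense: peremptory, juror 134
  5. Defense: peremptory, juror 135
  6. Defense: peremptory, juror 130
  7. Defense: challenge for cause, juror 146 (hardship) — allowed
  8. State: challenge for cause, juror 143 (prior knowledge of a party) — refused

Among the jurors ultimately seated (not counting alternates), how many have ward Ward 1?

Removed: #127, #130, #134, #135, #137, #141, #146.
Seated jurors 1–12: #124, #125, #126, #128, #129, #131, #132, #133, #136, #138, #139, #140 (alternates #142, #143, #144, #145 not counted).
Of those, in Ward 1: #124, #125 → 2.

2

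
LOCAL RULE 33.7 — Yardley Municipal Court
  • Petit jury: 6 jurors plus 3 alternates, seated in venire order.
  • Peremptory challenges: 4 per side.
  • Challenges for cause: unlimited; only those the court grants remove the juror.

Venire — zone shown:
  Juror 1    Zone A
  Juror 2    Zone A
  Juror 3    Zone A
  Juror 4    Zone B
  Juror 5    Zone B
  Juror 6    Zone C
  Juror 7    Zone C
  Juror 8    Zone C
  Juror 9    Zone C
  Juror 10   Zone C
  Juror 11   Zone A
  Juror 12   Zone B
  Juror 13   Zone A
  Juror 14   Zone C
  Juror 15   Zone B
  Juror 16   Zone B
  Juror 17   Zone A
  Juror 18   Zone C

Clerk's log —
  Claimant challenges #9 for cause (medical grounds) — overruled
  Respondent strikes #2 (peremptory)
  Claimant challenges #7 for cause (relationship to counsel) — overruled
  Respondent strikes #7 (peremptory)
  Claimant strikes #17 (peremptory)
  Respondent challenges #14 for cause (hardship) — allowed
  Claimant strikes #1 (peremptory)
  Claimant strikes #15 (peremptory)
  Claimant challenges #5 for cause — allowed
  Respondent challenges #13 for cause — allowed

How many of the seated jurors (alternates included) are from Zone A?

2

Removed: #1, #2, #5, #7, #13, #14, #15, #17.
Seated (9 incl. alternates): #3, #4, #6, #8, #9, #10, #11, #12, #16.
Of those, in Zone A: #3, #11 → 2.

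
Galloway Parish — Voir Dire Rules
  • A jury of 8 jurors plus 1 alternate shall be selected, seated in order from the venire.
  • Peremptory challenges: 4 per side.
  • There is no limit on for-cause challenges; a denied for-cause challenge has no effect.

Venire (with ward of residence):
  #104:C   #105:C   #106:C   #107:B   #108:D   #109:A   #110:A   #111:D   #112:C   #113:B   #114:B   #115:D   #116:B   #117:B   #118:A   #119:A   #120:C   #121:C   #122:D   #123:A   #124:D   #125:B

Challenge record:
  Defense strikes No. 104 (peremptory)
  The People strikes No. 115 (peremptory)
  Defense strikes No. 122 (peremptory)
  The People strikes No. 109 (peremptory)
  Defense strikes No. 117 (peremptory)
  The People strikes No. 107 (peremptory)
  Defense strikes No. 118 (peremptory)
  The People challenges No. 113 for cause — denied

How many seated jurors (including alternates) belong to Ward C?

3

Removed: #104, #107, #109, #115, #117, #118, #122.
Seated (9 incl. alternates): #105, #106, #108, #110, #111, #112, #113, #114, #116.
Of those, in Ward C: #105, #106, #112 → 3.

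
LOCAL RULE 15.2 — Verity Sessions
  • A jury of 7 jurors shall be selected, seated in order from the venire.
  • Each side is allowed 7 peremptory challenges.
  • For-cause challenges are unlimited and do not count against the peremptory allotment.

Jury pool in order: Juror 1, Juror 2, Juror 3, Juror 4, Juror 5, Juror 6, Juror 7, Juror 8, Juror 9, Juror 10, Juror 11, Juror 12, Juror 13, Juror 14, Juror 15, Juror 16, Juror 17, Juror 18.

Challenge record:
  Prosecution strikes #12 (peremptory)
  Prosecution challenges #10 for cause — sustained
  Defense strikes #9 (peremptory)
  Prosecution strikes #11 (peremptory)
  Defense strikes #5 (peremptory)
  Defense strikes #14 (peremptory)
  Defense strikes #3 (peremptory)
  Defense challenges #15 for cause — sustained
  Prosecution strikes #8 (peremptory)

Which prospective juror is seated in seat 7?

Removed: #3, #5, #8, #9, #10, #11, #12, #14, #15.
Seating in order: seats 1–7 → #1, #2, #4, #6, #7, #13, #16.
So seat 7 is #16.

16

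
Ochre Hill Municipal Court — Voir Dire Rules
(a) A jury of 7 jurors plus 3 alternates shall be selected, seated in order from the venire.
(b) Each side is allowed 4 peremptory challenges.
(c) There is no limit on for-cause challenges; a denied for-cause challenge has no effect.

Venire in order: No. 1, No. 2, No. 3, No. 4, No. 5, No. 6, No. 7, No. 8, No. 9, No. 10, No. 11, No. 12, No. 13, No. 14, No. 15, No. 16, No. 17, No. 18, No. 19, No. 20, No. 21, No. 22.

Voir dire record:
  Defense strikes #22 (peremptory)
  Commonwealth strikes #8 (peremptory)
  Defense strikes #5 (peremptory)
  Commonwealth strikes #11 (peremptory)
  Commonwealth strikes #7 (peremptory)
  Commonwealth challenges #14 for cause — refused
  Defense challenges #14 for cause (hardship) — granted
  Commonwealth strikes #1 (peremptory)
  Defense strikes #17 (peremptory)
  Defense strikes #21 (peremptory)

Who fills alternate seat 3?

16

Removed: #1, #5, #7, #8, #11, #14, #17, #21, #22.
Filling seats in venire order through position 10: #2, #3, #4, #6, #9, #10, #12, #13, #15, #16.
So alternate 3 is #16.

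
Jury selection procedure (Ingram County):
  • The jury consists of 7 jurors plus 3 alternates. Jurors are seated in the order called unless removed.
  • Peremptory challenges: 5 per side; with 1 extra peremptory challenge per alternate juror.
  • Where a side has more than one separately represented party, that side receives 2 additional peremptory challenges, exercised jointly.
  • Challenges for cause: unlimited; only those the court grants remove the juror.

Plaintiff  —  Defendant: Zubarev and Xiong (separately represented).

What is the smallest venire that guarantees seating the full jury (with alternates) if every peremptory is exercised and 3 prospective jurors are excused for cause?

Seats to fill: 7 + 3 alternates = 10.
Peremptories — Plaintiff: 5 + 1×3 = 8; Defendant: 5 + 1×3 + 2 = 10; total 18.
For-cause removals: 3.
Minimum venire: 10 + 18 + 3 = 31.

31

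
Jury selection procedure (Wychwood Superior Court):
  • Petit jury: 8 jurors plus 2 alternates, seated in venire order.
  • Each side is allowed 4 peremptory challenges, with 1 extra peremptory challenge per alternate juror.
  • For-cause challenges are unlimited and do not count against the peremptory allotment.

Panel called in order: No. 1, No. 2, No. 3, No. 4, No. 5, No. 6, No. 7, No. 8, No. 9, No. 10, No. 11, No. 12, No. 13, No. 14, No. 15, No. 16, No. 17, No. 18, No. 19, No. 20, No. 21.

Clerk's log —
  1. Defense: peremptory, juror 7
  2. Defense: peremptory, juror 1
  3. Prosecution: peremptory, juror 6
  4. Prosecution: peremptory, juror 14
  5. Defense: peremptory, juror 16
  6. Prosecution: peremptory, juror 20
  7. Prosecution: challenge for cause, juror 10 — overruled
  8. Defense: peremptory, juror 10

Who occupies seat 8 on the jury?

Removed: #1, #6, #7, #10, #14, #16, #20.
Seating in order: seats 1–8 → #2, #3, #4, #5, #8, #9, #11, #12; alternates → #13, #15.
So seat 8 is #12.

12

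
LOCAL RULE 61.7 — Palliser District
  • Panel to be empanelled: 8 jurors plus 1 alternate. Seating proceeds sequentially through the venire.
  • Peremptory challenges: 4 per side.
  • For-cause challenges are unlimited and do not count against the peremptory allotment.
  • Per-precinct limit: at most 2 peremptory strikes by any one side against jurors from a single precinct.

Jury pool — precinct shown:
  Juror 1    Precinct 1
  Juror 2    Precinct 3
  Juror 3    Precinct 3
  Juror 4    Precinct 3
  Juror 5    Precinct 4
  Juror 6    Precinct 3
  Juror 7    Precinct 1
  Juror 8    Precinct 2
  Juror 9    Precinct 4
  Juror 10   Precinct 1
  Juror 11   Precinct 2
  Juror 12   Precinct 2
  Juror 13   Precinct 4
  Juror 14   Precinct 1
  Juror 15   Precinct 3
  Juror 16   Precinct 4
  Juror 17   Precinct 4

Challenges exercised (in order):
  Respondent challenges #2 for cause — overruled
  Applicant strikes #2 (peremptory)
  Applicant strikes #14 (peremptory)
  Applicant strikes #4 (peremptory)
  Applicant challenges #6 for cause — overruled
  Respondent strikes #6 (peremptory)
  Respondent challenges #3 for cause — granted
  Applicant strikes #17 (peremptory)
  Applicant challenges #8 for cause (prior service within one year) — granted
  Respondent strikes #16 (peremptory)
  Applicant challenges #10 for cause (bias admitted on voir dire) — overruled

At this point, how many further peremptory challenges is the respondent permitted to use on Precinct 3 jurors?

Respondent peremptories so far: #6, #16 — 2 of 4 used, 2 left overall.
Against Precinct 3: #6 — 1 used; per-precinct cap 2 leaves 1.
Binding limit: min(2, 1) = 1.

1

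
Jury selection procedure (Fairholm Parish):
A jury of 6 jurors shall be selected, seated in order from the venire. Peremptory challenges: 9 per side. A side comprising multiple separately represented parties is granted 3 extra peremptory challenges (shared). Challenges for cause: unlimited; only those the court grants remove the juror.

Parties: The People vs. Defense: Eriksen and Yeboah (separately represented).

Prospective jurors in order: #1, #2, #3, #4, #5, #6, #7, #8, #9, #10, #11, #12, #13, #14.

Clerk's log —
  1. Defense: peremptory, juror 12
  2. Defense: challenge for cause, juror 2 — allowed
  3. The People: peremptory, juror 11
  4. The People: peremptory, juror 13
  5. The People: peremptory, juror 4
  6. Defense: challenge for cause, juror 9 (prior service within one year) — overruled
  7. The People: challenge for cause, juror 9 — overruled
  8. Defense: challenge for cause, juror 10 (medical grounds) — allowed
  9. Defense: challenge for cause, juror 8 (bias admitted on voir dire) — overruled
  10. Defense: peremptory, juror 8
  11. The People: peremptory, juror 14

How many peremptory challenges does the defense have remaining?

10

Defense allotment: 9 base + 3 multi-party = 12.
Defense peremptories used: #12, #8 — 2 (for-cause on #2, #9, #10, #8 don't count).
Remaining: 12 − 2 = 10.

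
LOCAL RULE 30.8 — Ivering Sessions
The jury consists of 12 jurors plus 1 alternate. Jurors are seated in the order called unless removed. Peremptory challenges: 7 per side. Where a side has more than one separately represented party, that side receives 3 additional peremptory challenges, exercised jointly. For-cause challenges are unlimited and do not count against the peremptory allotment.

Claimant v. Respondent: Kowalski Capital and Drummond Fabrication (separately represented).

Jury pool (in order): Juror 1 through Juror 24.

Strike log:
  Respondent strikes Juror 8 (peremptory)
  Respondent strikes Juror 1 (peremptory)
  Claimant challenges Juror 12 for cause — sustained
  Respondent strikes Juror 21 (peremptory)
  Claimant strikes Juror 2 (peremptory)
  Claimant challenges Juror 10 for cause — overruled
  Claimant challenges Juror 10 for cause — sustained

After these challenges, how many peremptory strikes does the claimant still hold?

6

Claimant allotment: 7.
Claimant peremptories used: #2 — 1 (for-cause on #12, #10, #10 don't count).
Remaining: 7 − 1 = 6.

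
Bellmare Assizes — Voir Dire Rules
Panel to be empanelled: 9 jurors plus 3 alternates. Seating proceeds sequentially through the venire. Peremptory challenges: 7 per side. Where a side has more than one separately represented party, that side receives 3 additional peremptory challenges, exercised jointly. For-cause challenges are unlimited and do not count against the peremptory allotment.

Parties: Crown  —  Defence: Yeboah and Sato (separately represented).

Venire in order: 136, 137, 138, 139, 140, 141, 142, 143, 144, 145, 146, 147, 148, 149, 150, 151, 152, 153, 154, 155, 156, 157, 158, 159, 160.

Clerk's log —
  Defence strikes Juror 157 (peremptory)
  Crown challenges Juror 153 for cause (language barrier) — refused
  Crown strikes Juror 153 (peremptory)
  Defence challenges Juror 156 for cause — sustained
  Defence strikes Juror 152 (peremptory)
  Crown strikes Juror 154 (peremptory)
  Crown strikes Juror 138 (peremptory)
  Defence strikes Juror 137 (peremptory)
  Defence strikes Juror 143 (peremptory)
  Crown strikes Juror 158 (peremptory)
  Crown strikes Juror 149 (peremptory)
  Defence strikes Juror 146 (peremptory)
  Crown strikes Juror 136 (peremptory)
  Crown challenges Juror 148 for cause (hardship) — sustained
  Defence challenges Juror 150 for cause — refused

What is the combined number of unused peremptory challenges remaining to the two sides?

Crown allotment: 7. Defence allotment: 7 base + 3 multi-party = 10.
Crown peremptories used: #153, #154, #138, #158, #149, #136 — 6 (for-cause on #153, #148 don't count).
Defence peremptories used: #157, #152, #137, #143, #146 — 5 (for-cause on #156, #150 don't count).
Remaining: (7 − 6) + (10 − 5) = 6.

6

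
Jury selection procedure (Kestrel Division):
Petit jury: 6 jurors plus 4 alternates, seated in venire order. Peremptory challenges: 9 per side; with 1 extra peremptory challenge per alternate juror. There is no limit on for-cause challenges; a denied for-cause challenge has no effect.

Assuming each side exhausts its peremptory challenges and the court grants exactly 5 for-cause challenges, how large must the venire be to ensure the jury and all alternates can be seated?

41

Seats to fill: 6 + 4 alternates = 10.
Peremptories: 9 + 1×4 = 13 per side × 2 sides = 26.
For-cause removals: 5.
Minimum venire: 10 + 26 + 5 = 41.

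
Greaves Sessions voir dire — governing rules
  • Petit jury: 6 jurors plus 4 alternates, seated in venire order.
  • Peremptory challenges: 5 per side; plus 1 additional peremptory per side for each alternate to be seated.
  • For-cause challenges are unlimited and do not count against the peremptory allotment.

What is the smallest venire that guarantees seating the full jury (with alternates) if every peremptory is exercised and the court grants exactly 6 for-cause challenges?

34

Seats to fill: 6 + 4 alternates = 10.
Peremptories: 5 + 1×4 = 9 per side × 2 sides = 18.
For-cause removals: 6.
Minimum venire: 10 + 18 + 6 = 34.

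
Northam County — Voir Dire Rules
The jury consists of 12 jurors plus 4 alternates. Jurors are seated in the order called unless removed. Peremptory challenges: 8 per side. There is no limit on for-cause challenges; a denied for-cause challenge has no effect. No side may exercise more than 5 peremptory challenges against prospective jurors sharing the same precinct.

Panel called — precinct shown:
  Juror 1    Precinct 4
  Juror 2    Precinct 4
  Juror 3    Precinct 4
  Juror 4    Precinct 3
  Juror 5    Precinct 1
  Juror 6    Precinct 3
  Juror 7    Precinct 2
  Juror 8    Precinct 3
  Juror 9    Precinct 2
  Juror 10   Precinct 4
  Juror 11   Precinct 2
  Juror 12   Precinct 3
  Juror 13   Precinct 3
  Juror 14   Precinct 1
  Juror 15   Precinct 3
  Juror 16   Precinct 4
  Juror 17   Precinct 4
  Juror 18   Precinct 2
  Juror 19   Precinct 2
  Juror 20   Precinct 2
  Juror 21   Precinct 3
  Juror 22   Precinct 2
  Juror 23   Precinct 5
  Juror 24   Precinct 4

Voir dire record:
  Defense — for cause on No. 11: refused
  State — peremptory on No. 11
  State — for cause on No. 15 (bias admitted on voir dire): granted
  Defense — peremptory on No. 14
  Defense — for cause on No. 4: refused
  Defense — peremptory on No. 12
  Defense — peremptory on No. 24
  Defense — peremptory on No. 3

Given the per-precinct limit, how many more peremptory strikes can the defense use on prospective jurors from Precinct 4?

3

Defense peremptories so far: #14, #12, #24, #3 — 4 of 8 used, 4 left overall.
Against Precinct 4: #24, #3 — 2 used; per-precinct cap 5 leaves 3.
Binding limit: min(4, 3) = 3.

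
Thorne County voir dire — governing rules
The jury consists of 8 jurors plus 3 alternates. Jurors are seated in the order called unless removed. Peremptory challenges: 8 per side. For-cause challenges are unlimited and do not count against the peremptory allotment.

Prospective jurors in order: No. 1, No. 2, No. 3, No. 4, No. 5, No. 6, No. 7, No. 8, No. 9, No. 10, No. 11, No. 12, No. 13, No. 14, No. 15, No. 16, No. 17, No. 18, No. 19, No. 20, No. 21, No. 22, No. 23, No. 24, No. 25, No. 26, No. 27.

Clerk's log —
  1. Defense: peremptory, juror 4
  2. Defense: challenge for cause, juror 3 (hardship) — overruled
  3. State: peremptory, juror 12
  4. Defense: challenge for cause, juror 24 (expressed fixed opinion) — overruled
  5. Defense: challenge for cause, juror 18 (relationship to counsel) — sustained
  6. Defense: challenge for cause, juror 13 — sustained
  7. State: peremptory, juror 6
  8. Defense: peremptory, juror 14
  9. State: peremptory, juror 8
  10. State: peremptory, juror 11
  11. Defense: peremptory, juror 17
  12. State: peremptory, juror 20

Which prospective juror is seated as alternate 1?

16

Removed: #4, #6, #8, #11, #12, #13, #14, #17, #18, #20. (#3, #24 stay — for-cause denied.)
Seating in order: seats 1–8 → #1, #2, #3, #5, #7, #9, #10, #15; alternates → #16, #19, #21.
So alternate 1 is #16.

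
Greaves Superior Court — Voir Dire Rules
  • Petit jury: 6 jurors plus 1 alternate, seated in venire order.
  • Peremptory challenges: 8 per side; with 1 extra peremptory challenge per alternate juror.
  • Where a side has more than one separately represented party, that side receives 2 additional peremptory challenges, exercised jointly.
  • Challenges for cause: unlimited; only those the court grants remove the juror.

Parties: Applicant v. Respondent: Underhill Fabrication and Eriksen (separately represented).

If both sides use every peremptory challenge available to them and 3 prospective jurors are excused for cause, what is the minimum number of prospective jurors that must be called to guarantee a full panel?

30

Seats to fill: 6 + 1 alternates = 7.
Peremptories — Applicant: 8 + 1×1 = 9; Respondent: 8 + 1×1 + 2 = 11; total 20.
For-cause removals: 3.
Minimum venire: 7 + 20 + 3 = 30.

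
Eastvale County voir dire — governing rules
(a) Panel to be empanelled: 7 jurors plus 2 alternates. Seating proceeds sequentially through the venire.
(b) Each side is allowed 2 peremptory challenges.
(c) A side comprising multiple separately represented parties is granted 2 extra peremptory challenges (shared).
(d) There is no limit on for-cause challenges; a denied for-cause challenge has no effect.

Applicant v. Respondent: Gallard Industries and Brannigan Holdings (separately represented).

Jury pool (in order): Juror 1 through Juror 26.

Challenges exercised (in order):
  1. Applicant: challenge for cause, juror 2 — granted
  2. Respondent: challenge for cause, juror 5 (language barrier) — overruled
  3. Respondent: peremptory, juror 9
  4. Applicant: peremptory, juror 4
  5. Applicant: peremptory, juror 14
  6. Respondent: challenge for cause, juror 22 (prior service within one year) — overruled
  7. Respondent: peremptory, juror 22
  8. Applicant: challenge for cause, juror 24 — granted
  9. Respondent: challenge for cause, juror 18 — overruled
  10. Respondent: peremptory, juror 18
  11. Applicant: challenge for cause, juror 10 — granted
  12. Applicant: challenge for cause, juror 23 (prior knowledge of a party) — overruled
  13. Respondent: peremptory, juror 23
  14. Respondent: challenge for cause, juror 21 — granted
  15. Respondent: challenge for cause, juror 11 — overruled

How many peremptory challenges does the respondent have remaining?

0

Respondent allotment: 2 base + 2 multi-party = 4.
Respondent peremptories used: #9, #22, #18, #23 — 4 (for-cause on #5, #22, #18, #21, #11 don't count).
Remaining: 4 − 4 = 0.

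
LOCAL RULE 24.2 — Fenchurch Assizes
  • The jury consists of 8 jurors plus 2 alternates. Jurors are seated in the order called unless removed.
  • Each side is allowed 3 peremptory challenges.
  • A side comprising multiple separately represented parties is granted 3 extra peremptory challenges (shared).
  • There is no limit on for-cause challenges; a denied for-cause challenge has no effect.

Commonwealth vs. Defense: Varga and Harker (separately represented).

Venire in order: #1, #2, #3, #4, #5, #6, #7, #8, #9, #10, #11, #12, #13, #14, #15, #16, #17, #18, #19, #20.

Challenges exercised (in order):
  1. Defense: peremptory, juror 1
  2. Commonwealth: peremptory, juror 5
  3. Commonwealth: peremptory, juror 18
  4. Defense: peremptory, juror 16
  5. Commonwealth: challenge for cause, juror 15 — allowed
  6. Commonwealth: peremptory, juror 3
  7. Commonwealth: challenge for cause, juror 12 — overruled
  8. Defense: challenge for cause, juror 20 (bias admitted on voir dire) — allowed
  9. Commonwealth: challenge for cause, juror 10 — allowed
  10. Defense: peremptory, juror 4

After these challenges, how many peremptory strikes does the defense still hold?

3

Defense allotment: 3 base + 3 multi-party = 6.
Defense peremptories used: #1, #16, #4 — 3 (the for-cause on #20 doesn't count).
Remaining: 6 − 3 = 3.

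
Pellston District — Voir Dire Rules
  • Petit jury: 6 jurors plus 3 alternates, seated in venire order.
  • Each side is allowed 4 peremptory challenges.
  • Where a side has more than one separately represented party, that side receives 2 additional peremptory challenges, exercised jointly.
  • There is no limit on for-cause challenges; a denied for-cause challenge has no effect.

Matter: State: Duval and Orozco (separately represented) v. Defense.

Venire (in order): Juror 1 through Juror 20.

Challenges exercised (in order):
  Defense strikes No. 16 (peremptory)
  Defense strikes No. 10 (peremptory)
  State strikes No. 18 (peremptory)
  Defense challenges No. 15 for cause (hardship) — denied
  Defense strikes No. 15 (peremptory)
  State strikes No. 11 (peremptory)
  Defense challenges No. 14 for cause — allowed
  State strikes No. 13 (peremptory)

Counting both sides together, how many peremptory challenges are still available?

4

State allotment: 4 base + 2 multi-party = 6. Defense allotment: 4.
State peremptories used: #18, #11, #13 — 3.
Defense peremptories used: #16, #10, #15 — 3 (for-cause on #15, #14 don't count).
Remaining: (6 − 3) + (4 − 3) = 4.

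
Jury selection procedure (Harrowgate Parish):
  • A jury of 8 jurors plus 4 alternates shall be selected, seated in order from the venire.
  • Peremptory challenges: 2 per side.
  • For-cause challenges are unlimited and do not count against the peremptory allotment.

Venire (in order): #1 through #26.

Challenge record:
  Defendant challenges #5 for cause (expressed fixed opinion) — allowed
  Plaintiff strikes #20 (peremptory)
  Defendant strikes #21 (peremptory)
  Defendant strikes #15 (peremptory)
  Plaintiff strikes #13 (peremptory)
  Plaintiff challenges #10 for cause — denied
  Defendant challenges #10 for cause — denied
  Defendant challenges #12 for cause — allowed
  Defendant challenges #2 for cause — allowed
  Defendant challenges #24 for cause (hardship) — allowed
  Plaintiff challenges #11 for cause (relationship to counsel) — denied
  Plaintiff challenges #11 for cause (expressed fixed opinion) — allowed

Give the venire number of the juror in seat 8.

Removed: #2, #5, #11, #12, #13, #15, #20, #21, #24. (#10 stays — for-cause denied.)
Seating in order: seats 1–8 → #1, #3, #4, #6, #7, #8, #9, #10; alternates → #14, #16, #17, #18.
So seat 8 is #10.

10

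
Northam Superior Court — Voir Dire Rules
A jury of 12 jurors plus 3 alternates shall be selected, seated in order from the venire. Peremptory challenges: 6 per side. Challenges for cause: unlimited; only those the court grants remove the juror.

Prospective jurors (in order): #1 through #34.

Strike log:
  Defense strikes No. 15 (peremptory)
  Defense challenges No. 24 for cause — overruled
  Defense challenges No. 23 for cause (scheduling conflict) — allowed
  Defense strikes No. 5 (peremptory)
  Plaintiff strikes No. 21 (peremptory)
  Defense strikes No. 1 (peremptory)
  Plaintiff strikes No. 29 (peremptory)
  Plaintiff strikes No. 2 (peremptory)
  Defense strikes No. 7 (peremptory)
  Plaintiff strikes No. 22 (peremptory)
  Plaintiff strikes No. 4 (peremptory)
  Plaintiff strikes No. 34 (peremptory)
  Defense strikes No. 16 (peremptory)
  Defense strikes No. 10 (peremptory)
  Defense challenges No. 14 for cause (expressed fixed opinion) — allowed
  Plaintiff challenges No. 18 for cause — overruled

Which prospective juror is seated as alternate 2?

26

Removed: #1, #2, #4, #5, #7, #10, #14, #15, #16, #21, #22, #23, #29, #34. (#18, #24 stay — for-cause denied.)
Filling seats in venire order through position 14: #3, #6, #8, #9, #11, #12, #13, #17, #18, #19, #20, #24, #25, #26.
So alternate 2 is #26.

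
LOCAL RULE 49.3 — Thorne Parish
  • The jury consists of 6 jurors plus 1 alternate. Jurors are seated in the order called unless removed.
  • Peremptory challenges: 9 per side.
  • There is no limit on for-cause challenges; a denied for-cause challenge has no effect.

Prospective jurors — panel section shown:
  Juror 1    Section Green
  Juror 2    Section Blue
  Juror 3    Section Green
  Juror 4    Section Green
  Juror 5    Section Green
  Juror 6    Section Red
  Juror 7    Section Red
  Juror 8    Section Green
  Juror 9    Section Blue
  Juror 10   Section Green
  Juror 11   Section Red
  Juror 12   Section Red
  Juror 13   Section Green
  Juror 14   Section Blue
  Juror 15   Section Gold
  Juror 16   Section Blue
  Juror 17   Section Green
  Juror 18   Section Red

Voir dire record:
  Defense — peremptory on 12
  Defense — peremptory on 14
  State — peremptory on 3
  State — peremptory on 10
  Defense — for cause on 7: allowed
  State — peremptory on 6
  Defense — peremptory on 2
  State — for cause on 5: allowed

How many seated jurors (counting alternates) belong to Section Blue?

1

Removed: #2, #3, #5, #6, #7, #10, #12, #14.
Seated (7 incl. alternates): #1, #4, #8, #9, #11, #13, #15.
Of those, in Section Blue: #9 → 1.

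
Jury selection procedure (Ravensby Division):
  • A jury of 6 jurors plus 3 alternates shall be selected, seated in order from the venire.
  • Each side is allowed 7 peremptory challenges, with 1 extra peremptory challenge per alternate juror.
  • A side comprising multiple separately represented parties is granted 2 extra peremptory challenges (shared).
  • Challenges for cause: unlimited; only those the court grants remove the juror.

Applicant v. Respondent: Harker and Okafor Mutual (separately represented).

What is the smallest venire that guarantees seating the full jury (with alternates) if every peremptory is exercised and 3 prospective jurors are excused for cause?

Seats to fill: 6 + 3 alternates = 9.
Peremptories — Applicant: 7 + 1×3 = 10; Respondent: 7 + 1×3 + 2 = 12; total 22.
For-cause removals: 3.
Minimum venire: 9 + 22 + 3 = 34.

34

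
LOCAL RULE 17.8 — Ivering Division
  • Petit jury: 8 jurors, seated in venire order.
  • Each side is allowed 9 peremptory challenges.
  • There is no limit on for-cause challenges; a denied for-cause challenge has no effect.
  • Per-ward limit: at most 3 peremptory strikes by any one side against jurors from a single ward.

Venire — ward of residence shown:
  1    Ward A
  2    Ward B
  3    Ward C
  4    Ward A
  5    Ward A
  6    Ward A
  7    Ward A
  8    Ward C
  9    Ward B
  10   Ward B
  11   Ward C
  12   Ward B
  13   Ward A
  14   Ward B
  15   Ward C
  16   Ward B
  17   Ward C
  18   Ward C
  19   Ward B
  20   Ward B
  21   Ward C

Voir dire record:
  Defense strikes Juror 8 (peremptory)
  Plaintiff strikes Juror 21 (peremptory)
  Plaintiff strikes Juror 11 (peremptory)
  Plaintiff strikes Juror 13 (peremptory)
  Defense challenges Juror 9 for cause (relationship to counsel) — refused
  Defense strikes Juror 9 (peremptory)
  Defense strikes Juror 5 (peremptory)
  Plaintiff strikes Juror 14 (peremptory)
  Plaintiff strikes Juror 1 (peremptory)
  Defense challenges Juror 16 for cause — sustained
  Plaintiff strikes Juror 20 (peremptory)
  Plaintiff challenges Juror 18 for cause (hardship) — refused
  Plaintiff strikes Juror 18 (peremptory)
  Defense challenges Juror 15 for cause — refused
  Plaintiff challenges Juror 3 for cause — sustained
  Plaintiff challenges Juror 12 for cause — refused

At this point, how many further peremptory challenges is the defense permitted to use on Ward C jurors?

Defense peremptories so far: #8, #9, #5 — 3 of 9 used, 6 left overall.
Against Ward C: #8 — 1 used; per-ward cap 3 leaves 2.
Binding limit: min(6, 2) = 2.

2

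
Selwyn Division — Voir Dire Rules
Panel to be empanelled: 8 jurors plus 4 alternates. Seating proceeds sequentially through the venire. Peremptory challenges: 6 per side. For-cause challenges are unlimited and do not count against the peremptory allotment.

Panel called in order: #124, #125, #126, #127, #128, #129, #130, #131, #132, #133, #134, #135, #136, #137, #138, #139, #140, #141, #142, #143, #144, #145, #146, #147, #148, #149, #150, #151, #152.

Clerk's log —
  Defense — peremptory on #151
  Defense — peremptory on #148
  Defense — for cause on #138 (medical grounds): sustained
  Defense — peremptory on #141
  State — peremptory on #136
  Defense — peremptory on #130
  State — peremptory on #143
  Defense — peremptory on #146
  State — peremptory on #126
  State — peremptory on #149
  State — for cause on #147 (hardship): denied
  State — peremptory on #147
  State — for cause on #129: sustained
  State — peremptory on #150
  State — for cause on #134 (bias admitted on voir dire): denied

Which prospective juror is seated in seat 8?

Removed: #126, #129, #130, #136, #138, #141, #143, #146, #147, #148, #149, #150, #151. (#134 stays — for-cause denied.)
Filling seats in venire order through position 8: #124, #125, #127, #128, #131, #132, #133, #134.
So seat 8 is #134.

134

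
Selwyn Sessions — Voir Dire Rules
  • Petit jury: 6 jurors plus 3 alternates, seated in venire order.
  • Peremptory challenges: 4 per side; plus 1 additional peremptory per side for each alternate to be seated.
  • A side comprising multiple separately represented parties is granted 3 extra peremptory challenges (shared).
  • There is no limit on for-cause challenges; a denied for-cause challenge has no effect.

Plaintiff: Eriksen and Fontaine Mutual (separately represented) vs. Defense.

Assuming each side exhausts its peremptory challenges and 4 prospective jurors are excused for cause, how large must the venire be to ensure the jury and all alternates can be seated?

Seats to fill: 6 + 3 alternates = 9.
Peremptories — Plaintiff: 4 + 1×3 + 3 = 10; Defense: 4 + 1×3 = 7; total 17.
For-cause removals: 4.
Minimum venire: 9 + 17 + 4 = 30.

30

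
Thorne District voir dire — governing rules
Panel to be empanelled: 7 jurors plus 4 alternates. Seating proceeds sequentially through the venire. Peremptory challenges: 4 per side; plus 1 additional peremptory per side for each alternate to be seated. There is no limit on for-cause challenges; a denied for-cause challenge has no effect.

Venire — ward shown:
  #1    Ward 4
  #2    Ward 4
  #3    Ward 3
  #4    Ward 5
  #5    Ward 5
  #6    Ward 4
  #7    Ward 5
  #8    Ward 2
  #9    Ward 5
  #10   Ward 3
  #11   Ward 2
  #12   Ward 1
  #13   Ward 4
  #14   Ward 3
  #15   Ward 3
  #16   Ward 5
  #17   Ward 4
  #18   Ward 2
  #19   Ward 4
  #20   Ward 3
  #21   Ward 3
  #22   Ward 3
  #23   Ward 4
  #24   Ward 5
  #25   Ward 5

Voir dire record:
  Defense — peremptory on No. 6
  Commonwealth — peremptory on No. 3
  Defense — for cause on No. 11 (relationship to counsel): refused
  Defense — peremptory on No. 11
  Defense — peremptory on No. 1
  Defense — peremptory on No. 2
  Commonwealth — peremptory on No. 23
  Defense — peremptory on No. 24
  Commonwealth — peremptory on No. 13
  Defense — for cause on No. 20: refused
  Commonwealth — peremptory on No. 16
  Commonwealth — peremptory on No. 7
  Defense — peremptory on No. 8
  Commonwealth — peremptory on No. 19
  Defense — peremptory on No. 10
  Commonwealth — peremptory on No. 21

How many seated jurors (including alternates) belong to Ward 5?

4

Removed: #1, #2, #3, #6, #7, #8, #10, #11, #13, #16, #19, #21, #23, #24.
Seated (11 incl. alternates): #4, #5, #9, #12, #14, #15, #17, #18, #20, #22, #25.
Of those, in Ward 5: #4, #5, #9, #25 → 4.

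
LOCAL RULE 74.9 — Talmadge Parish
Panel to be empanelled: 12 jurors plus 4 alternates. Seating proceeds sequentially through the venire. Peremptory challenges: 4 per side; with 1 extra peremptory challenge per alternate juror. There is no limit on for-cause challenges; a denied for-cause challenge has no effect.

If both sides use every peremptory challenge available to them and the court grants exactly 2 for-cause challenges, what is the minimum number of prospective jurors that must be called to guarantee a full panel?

34

Seats to fill: 12 + 4 alternates = 16.
Peremptories: 4 + 1×4 = 8 per side × 2 sides = 16.
For-cause removals: 2.
Minimum venire: 16 + 16 + 2 = 34.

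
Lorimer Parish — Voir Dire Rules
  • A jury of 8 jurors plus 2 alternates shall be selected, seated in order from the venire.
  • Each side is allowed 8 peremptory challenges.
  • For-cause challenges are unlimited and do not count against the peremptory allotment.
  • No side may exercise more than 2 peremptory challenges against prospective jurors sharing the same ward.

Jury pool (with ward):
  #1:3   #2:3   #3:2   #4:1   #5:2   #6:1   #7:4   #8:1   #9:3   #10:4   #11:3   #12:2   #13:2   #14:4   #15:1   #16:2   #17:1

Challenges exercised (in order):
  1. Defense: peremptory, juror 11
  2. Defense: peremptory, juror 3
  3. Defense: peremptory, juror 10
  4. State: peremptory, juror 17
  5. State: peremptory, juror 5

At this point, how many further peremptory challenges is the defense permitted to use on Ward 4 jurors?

1

Defense peremptories so far: #11, #3, #10 — 3 of 8 used, 5 left overall.
Against Ward 4: #10 — 1 used; per-ward cap 2 leaves 1.
Binding limit: min(5, 1) = 1.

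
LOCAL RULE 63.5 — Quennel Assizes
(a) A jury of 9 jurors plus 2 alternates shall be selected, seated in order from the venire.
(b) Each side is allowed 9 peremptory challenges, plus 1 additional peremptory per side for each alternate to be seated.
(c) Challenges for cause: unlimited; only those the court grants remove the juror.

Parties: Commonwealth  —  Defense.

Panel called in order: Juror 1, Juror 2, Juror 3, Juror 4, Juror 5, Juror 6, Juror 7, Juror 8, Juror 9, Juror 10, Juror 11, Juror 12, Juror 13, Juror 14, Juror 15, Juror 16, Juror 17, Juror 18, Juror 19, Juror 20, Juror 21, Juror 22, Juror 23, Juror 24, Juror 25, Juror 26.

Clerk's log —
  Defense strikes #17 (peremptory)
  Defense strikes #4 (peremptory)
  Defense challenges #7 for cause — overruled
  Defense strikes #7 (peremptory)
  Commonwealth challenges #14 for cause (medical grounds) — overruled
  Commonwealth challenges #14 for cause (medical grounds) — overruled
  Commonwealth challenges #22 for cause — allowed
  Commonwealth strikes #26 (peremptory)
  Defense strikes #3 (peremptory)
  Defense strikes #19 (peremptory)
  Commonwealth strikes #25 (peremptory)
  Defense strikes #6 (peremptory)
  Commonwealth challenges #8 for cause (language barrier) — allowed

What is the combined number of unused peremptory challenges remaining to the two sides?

Commonwealth allotment: 9 base + 1 × 2 alternates = 11. Defense allotment: 9 base + 1 × 2 alternates = 11.
Commonwealth peremptories used: #26, #25 — 2 (for-cause on #14, #14, #22, #8 don't count).
Defense peremptories used: #17, #4, #7, #3, #19, #6 — 6 (the for-cause on #7 doesn't count).
Remaining: (11 − 2) + (11 − 6) = 14.

14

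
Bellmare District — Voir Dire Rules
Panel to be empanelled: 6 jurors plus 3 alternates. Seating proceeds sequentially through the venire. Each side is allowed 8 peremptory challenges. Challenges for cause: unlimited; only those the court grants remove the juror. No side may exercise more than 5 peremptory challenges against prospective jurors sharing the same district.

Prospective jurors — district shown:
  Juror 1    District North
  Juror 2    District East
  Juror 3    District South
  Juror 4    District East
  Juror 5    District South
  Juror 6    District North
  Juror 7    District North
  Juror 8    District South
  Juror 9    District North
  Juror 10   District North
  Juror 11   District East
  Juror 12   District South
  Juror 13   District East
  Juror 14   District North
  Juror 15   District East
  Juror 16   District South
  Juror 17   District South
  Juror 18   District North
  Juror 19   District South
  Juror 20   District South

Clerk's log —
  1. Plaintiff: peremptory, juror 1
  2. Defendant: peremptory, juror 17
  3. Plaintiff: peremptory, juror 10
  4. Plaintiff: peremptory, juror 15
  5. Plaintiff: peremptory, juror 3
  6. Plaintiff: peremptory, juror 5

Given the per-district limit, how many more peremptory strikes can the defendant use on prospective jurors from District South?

Defendant peremptories so far: #17 — 1 of 8 used, 7 left overall.
Against District South: #17 — 1 used; per-district cap 5 leaves 4.
Binding limit: min(7, 4) = 4.

4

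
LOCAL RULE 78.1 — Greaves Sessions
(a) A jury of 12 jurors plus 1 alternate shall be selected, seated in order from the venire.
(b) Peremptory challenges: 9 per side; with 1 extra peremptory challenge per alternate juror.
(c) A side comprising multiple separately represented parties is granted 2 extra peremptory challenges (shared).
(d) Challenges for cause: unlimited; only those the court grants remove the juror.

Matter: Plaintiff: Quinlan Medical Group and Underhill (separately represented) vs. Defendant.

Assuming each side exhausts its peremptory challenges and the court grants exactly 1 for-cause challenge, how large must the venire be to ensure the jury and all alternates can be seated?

36

Seats to fill: 12 + 1 alternates = 13.
Peremptories — Plaintiff: 9 + 1×1 + 2 = 12; Defendant: 9 + 1×1 = 10; total 22.
For-cause removals: 1.
Minimum venire: 13 + 22 + 1 = 36.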